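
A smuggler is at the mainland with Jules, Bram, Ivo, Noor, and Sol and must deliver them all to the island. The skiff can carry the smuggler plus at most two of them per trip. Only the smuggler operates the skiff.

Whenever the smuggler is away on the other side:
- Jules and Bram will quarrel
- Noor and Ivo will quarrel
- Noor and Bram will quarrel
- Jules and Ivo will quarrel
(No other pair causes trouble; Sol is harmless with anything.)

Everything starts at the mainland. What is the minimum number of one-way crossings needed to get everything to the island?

5

Counting alone: the smuggler can take at most 2 across per trip to the island, so moving all 5 needs at least 3 loaded trips out, with a return between consecutive ones — at least 5 crossings.
The plan below uses exactly 5 crossings, so it is optimal:
1. Smuggler goes to the island with Jules and Noor.
2. Smuggler goes back to the mainland alone.
3. Smuggler goes to the island with Sol.
4. Smuggler goes back to the mainland alone.
5. Smuggler goes to the island with Bram and Ivo.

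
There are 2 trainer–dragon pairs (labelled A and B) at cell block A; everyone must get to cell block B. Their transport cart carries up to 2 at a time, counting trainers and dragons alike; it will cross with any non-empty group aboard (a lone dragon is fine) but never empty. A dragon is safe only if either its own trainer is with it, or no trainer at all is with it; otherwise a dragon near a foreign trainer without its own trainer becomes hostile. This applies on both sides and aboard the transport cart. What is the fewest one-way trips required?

5

Counting alone: each trip to cell block B takes at most 2 across and each return brings at least 1 back, so after t trips out (and t−1 returns) at most 2t − (t−1) of the 4 are across; that first reaches 4 at t = 3, so at least 5 crossings are needed.
The plan below uses exactly 5 crossings, so it is optimal:
1. dragon A and trainer A cross → cell block B.
2. trainer A crosses ← cell block A.
3. trainer A and trainer B cross → cell block B.
4. trainer B crosses ← cell block A.
5. dragon B and trainer B cross → cell block B.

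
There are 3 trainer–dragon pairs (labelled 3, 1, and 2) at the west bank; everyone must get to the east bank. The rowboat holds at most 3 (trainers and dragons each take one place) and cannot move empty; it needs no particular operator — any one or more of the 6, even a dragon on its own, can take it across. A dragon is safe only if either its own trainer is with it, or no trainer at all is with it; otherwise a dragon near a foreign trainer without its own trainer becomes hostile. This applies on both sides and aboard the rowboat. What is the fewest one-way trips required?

5

Counting alone: each trip to the east bank takes at most 3 across and each return brings at least 1 back, so after t trips out (and t−1 returns) at most 3t − (t−1) of the 6 are across; that first reaches 6 at t = 3, so at least 5 crossings are needed.
The plan below uses exactly 5 crossings, so it is optimal:
1. dragon 3 and trainer 3 cross → the east bank.
2. trainer 3 crosses ← the west bank.
3. trainer 1, trainer 2, and trainer 3 cross → the east bank.
4. dragon 3 crosses ← the west bank.
5. dragon 1, dragon 2, and dragon 3 cross → the east bank.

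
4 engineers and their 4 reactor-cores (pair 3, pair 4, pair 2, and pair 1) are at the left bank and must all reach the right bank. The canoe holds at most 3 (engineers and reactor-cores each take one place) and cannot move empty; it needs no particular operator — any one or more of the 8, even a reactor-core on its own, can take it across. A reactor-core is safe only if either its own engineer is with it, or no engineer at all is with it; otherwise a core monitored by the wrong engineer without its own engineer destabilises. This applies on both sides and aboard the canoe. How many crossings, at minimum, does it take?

9

Counting alone: each trip to the right bank takes at most 3 across and each return brings at least 1 back, so after t trips out (and t−1 returns) at most 3t − (t−1) of the 8 are across; that first reaches 8 at t = 4, so at least 7 crossings are needed.
The safety rule pushes this higher. Following every safe sequence of crossings, the most of the 8 that can be at the right bank as the canoe arrives there on crossing 7 is 7 — never all 8.
So no plan with fewer than 9 crossings exists, and this one achieves 9:
1. engineer 3 and reactor-core 3 cross → the right bank.
2. engineer 3 crosses ← the left bank.
3. engineer 3, engineer 4, and reactor-core 4 cross → the right bank.
4. engineer 3 and reactor-core 3 cross ← the left bank.
5. engineer 1, engineer 2, and engineer 3 cross → the right bank.
6. reactor-core 4 crosses ← the left bank.
7. reactor-core 3 and reactor-core 4 cross → the right bank.
8. reactor-core 3 crosses ← the left bank.
9. reactor-core 1, reactor-core 2, and reactor-core 3 cross → the right bank.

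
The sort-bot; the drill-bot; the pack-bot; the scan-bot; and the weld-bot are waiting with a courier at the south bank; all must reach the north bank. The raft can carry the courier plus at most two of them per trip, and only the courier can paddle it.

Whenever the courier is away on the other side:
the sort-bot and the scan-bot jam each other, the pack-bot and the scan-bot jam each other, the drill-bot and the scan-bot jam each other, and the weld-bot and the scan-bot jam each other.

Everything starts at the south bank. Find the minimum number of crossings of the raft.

7

Counting alone: the courier can take at most 2 across per trip to the north bank, so moving all 5 needs at least 3 loaded trips out, with a return between consecutive ones — at least 5 crossings.
The safety rule pushes this higher. Following every safe sequence of crossings, the most of the 5 that can be at the north bank as the raft arrives there on crossing 5 is 4 — never all 5.
So no plan with fewer than 7 crossings exists, and this one achieves 7:
1. Courier goes to the north bank with the scan-bot.  [the south bank: the drill-bot, the pack-bot, the sort-bot, the weld-bot | the north bank: the scan-bot]
2. Courier goes back to the south bank alone.  [the south bank: the drill-bot, the pack-bot, the sort-bot, the weld-bot | the north bank: the scan-bot]
3. Courier goes to the north bank with the drill-bot and the sort-bot.  [the south bank: the pack-bot, the weld-bot | the north bank: the drill-bot, the scan-bot, the sort-bot]
4. Courier goes back to the south bank with the scan-bot.  [the south bank: the pack-bot, the scan-bot, the weld-bot | the north bank: the drill-bot, the sort-bot]
5. Courier goes to the north bank with the pack-bot and the scan-bot.  [the south bank: the weld-bot | the north bank: the drill-bot, the pack-bot, the scan-bot, the sort-bot]
6. Courier goes back to the south bank with the scan-bot.  [the south bank: the scan-bot, the weld-bot | the north bank: the drill-bot, the pack-bot, the sort-bot]
7. Courier goes to the north bank with the scan-bot and the weld-bot.  [the south bank: — | the north bank: the drill-bot, the pack-bot, the scan-bot, the sort-bot, the weld-bot]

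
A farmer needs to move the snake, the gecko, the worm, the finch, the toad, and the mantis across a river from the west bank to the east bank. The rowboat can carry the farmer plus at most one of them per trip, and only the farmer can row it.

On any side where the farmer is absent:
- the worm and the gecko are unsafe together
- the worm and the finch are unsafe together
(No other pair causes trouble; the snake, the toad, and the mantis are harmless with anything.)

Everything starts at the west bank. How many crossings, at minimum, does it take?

Counting alone: the farmer can take at most 1 across per trip to the east bank, so moving all 6 needs at least 6 loaded trips out, with a return between consecutive ones — at least 11 crossings.
The safety rule pushes this higher. Following every safe sequence of crossings, the most of the 6 that can be at the east bank as the rowboat arrives there on crossing 11 is 5 — never all 6.
So no plan with fewer than 13 crossings exists, and this one achieves 13:
1. Farmer goes to the east bank with the worm.
2. Farmer goes back to the west bank alone.
3. Farmer goes to the east bank with the snake.
4. Farmer goes back to the west bank alone.
5. Farmer goes to the east bank with the gecko.
6. Farmer goes back to the west bank with the worm.
7. Farmer goes to the east bank with the finch.
8. Farmer goes back to the west bank alone.
9. Farmer goes to the east bank with the toad.
10. Farmer goes back to the west bank alone.
11. Farmer goes to the east bank with the mantis.
12. Farmer goes back to the west bank alone.
13. Farmer goes to the east bank with the worm.

13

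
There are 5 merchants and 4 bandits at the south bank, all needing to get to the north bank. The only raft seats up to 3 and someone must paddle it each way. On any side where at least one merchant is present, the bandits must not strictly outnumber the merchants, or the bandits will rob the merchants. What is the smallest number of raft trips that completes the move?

Counting alone: each trip to the north bank takes at most 3 across and each return brings at least 1 back, so after t trips out (and t−1 returns) at most 3t − (t−1) of the 9 are across; that first reaches 9 at t = 4, so at least 7 crossings are needed.
The plan below uses exactly 7 crossings, so it is optimal:
1. 3 bandits → the north bank.  (the south bank: 5M 1B; the north bank: 0M 3B)
2. 1 bandit ← the south bank.  (the south bank: 5M 2B; the north bank: 0M 2B)
3. 3 merchants → the north bank.  (the south bank: 2M 2B; the north bank: 3M 2B)
4. 1 merchant ← the south bank.  (the south bank: 3M 2B; the north bank: 2M 2B)
5. 2 merchants and 1 bandit → the north bank.  (the south bank: 1M 1B; the north bank: 4M 3B)
6. 1 merchant ← the south bank.  (the south bank: 2M 1B; the north bank: 3M 3B)
7. 2 merchants and 1 bandit → the north bank.  (the south bank: 0M 0B; the north bank: 5M 4B)

7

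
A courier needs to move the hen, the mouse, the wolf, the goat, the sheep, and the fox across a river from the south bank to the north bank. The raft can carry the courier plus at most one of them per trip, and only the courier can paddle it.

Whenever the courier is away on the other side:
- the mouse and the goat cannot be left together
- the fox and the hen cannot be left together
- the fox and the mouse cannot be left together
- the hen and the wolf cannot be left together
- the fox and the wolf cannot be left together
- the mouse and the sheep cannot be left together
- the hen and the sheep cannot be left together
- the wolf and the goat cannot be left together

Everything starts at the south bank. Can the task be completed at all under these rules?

Whatever the first load, the items left behind include a forbidden pair without the courier. No opening move is safe, so no plan exists.

No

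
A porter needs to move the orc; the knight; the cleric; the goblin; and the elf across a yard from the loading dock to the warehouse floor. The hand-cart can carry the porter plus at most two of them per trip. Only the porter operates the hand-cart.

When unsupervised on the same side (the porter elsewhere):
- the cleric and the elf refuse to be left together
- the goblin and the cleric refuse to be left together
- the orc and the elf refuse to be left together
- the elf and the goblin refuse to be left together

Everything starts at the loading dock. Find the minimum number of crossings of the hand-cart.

7

Counting alone: the porter can take at most 2 across per trip to the warehouse floor, so moving all 5 needs at least 3 loaded trips out, with a return between consecutive ones — at least 5 crossings.
The safety rule pushes this higher. Following every safe sequence of crossings, the most of the 5 that can be at the warehouse floor as the hand-cart arrives there on crossing 5 is 4 — never all 5.
So no plan with fewer than 7 crossings exists, and this one achieves 7:
1. Porter goes to the warehouse floor with the cleric and the elf.  [the loading dock: the goblin, the knight, the orc | the warehouse floor: the cleric, the elf]
2. Porter goes back to the loading dock with the cleric.  [the loading dock: the cleric, the goblin, the knight, the orc | the warehouse floor: the elf]
3. Porter goes to the warehouse floor with the cleric and the orc.  [the loading dock: the goblin, the knight | the warehouse floor: the cleric, the elf, the orc]
4. Porter goes back to the loading dock with the elf.  [the loading dock: the elf, the goblin, the knight | the warehouse floor: the cleric, the orc]
5. Porter goes to the warehouse floor with the goblin and the knight.  [the loading dock: the elf | the warehouse floor: the cleric, the goblin, the knight, the orc]
6. Porter goes back to the loading dock with the cleric.  [the loading dock: the cleric, the elf | the warehouse floor: the goblin, the knight, the orc]
7. Porter goes to the warehouse floor with the cleric and the elf.  [the loading dock: — | the warehouse floor: the cleric, the elf, the goblin, the knight, the orc]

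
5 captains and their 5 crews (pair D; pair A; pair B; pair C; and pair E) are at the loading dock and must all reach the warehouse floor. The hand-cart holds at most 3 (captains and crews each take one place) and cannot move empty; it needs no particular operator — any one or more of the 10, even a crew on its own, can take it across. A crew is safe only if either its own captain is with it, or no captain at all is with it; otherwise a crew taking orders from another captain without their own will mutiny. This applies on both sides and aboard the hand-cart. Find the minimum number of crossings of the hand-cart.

11

Counting alone: each trip to the warehouse floor takes at most 3 across and each return brings at least 1 back, so after t trips out (and t−1 returns) at most 3t − (t−1) of the 10 are across; that first reaches 10 at t = 5, so at least 9 crossings are needed.
The safety rule pushes this higher. Following every safe sequence of crossings, the most of the 10 that can be at the warehouse floor as the hand-cart arrives there on crossing 9 is 9 — never all 10.
So no plan with fewer than 11 crossings exists, and this one achieves 11:
1. captain D and crew D cross → the warehouse floor.
2. captain D crosses ← the loading dock.
3. crew A, crew B, and crew C cross → the warehouse floor.
4. crew D crosses ← the loading dock.
5. captain A, captain B, and captain C cross → the warehouse floor.
6. captain A and crew A cross ← the loading dock.
7. captain A, captain D, and captain E cross → the warehouse floor.
8. crew B crosses ← the loading dock.
9. crew A and crew D cross → the warehouse floor.
10. crew D crosses ← the loading dock.
11. crew B, crew D, and crew E cross → the warehouse floor.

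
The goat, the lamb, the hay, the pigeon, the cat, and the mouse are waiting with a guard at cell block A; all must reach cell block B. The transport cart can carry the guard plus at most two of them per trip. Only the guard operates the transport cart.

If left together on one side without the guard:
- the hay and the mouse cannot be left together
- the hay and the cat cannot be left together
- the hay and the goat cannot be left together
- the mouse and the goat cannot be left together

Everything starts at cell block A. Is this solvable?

1. Guard goes to cell block B with the goat and the hay.  [cell block A: the cat, the lamb, the mouse, the pigeon | cell block B: the goat, the hay]
2. Guard goes back to cell block A with the goat.  [cell block A: the cat, the goat, the lamb, the mouse, the pigeon | cell block B: the hay]
3. Guard goes to cell block B with the goat and the lamb.  [cell block A: the cat, the mouse, the pigeon | cell block B: the goat, the hay, the lamb]
4. Guard goes back to cell block A with the goat.  [cell block A: the cat, the goat, the mouse, the pigeon | cell block B: the hay, the lamb]
5. Guard goes to cell block B with the goat and the pigeon.  [cell block A: the cat, the mouse | cell block B: the goat, the hay, the lamb, the pigeon]
6. Guard goes back to cell block A with the goat.  [cell block A: the cat, the goat, the mouse | cell block B: the hay, the lamb, the pigeon]
7. Guard goes to cell block B with the cat and the goat.  [cell block A: the mouse | cell block B: the cat, the goat, the hay, the lamb, the pigeon]
8. Guard goes back to cell block A with the hay.  [cell block A: the hay, the mouse | cell block B: the cat, the goat, the lamb, the pigeon]
9. Guard goes to cell block B with the hay and the mouse.  [cell block A: — | cell block B: the cat, the goat, the hay, the lamb, the mouse, the pigeon]

Yes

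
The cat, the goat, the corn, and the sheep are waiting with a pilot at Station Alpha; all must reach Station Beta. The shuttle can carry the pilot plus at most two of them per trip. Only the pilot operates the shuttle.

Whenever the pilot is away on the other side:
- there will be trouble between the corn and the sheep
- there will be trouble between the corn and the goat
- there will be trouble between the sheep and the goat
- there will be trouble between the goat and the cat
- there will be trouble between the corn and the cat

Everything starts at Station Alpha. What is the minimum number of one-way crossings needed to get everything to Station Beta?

Counting alone: the pilot can take at most 2 across per trip to Station Beta, so moving all 4 needs at least 2 loaded trips out, with a return between consecutive ones — at least 3 crossings.
The safety rule pushes this higher. Following every safe sequence of crossings, the most of the 4 that can be at Station Beta as the shuttle arrives there on crossing 3 is 3 — never all 4.
So no plan with fewer than 5 crossings exists, and this one achieves 5:
1. Pilot goes to Station Beta with the corn and the goat.
2. Pilot goes back to Station Alpha with the goat.
3. Pilot goes to Station Beta with the cat and the sheep.
4. Pilot goes back to Station Alpha with the corn.
5. Pilot goes to Station Beta with the corn and the goat.

5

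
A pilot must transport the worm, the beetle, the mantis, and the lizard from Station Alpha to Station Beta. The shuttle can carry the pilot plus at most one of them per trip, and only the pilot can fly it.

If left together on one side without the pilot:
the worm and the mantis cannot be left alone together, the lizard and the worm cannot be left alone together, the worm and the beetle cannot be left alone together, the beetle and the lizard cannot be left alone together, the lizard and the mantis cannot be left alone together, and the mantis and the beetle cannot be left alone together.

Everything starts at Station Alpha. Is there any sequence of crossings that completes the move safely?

No

Whatever the first load, the items left behind include a forbidden pair without the pilot. No opening move is safe, so no plan exists.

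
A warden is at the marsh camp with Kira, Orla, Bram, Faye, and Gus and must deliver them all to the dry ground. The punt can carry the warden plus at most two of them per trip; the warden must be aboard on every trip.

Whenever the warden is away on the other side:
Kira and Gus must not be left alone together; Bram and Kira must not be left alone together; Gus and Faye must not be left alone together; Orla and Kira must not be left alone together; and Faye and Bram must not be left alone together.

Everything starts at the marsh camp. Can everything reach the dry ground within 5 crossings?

No

Counting alone: the warden can take at most 2 across per trip to the dry ground, so moving all 5 needs at least 3 loaded trips out, with a return between consecutive ones — at least 5 crossings.
The safety rule pushes this higher. Following every safe sequence of crossings, the most of the 5 that can be at the dry ground as the punt arrives there on crossing 5 is 4 — never all 5.
So the move cannot be finished within 5 crossings. (The shortest complete plan takes 7:)
1. Warden goes to the dry ground with Faye and Kira.
2. Warden goes back to the marsh camp alone.
3. Warden goes to the dry ground with Orla.
4. Warden goes back to the marsh camp with Kira.
5. Warden goes to the dry ground with Bram and Gus.
6. Warden goes back to the marsh camp with Faye.
7. Warden goes to the dry ground with Faye and Kira.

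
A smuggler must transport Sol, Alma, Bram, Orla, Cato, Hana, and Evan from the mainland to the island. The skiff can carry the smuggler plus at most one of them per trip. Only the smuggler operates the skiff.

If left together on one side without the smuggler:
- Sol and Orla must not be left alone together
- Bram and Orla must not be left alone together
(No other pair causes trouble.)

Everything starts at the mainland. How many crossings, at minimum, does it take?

Counting alone: the smuggler can take at most 1 across per trip to the island, so moving all 7 needs at least 7 loaded trips out, with a return between consecutive ones — at least 13 crossings.
The safety rule pushes this higher. Following every safe sequence of crossings, the most of the 7 that can be at the island as the skiff arrives there on crossing 13 is 6 — never all 7.
So no plan with fewer than 15 crossings exists, and this one achieves 15:
1. Smuggler goes to the island with Orla.
2. Smuggler goes back to the mainland alone.
3. Smuggler goes to the island with Sol.
4. Smuggler goes back to the mainland with Orla.
5. Smuggler goes to the island with Bram.
6. Smuggler goes back to the mainland alone.
7. Smuggler goes to the island with Alma.
8. Smuggler goes back to the mainland alone.
9. Smuggler goes to the island with Cato.
10. Smuggler goes back to the mainland alone.
11. Smuggler goes to the island with Hana.
12. Smuggler goes back to the mainland alone.
13. Smuggler goes to the island with Evan.
14. Smuggler goes back to the mainland alone.
15. Smuggler goes to the island with Orla.

15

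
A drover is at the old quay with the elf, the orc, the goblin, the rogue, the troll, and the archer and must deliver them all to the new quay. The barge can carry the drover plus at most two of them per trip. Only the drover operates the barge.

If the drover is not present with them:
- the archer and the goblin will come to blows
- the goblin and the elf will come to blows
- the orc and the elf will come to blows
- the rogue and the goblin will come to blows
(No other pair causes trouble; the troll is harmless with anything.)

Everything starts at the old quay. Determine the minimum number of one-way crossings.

Counting alone: the drover can take at most 2 across per trip to the new quay, so moving all 6 needs at least 3 loaded trips out, with a return between consecutive ones — at least 5 crossings.
The safety rule pushes this higher. Following every safe sequence of crossings, the most of the 6 that can be at the new quay as the barge arrives there on crossing 5 is 5 — never all 6.
So no plan with fewer than 7 crossings exists, and this one achieves 7:
1. Drover goes to the new quay with the elf and the goblin.
2. Drover goes back to the old quay with the elf.
3. Drover goes to the new quay with the elf and the rogue.
4. Drover goes back to the old quay with the goblin.
5. Drover goes to the new quay with the archer and the troll.
6. Drover goes back to the old quay alone.
7. Drover goes to the new quay with the goblin and the orc.

7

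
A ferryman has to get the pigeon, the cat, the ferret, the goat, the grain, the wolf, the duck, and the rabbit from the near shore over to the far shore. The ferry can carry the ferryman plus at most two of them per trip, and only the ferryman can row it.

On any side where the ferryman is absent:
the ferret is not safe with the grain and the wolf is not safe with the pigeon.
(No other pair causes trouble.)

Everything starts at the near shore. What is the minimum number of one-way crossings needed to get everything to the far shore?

7

Counting alone: the ferryman can take at most 2 across per trip to the far shore, so moving all 8 needs at least 4 loaded trips out, with a return between consecutive ones — at least 7 crossings.
The plan below uses exactly 7 crossings, so it is optimal:
1. Ferryman goes to the far shore with the ferret and the pigeon.  [the near shore: the cat, the duck, the goat, the grain, the rabbit, the wolf | the far shore: the ferret, the pigeon]
2. Ferryman goes back to the near shore alone.  [the near shore: the cat, the duck, the goat, the grain, the rabbit, the wolf | the far shore: the ferret, the pigeon]
3. Ferryman goes to the far shore with the cat and the goat.  [the near shore: the duck, the grain, the rabbit, the wolf | the far shore: the cat, the ferret, the goat, the pigeon]
4. Ferryman goes back to the near shore alone.  [the near shore: the duck, the grain, the rabbit, the wolf | the far shore: the cat, the ferret, the goat, the pigeon]
5. Ferryman goes to the far shore with the duck and the rabbit.  [the near shore: the grain, the wolf | the far shore: the cat, the duck, the ferret, the goat, the pigeon, the rabbit]
6. Ferryman goes back to the near shore alone.  [the near shore: the grain, the wolf | the far shore: the cat, the duck, the ferret, the goat, the pigeon, the rabbit]
7. Ferryman goes to the far shore with the grain and the wolf.  [the near shore: — | the far shore: the cat, the duck, the ferret, the goat, the grain, the pigeon, the rabbit, the wolf]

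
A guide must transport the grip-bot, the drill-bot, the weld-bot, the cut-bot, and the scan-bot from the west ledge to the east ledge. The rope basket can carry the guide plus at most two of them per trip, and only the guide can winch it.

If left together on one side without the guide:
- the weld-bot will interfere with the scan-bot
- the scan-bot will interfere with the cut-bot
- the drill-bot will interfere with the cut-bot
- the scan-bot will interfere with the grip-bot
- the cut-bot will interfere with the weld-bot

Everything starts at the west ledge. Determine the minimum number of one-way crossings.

7

Counting alone: the guide can take at most 2 across per trip to the east ledge, so moving all 5 needs at least 3 loaded trips out, with a return between consecutive ones — at least 5 crossings.
The safety rule pushes this higher. Following every safe sequence of crossings, the most of the 5 that can be at the east ledge as the rope basket arrives there on crossing 5 is 4 — never all 5.
So no plan with fewer than 7 crossings exists, and this one achieves 7:
1. Guide goes to the east ledge with the cut-bot and the scan-bot.  [the west ledge: the drill-bot, the grip-bot, the weld-bot | the east ledge: the cut-bot, the scan-bot]
2. Guide goes back to the west ledge with the cut-bot.  [the west ledge: the cut-bot, the drill-bot, the grip-bot, the weld-bot | the east ledge: the scan-bot]
3. Guide goes to the east ledge with the cut-bot and the grip-bot.  [the west ledge: the drill-bot, the weld-bot | the east ledge: the cut-bot, the grip-bot, the scan-bot]
4. Guide goes back to the west ledge with the scan-bot.  [the west ledge: the drill-bot, the scan-bot, the weld-bot | the east ledge: the cut-bot, the grip-bot]
5. Guide goes to the east ledge with the drill-bot and the weld-bot.  [the west ledge: the scan-bot | the east ledge: the cut-bot, the drill-bot, the grip-bot, the weld-bot]
6. Guide goes back to the west ledge with the cut-bot.  [the west ledge: the cut-bot, the scan-bot | the east ledge: the drill-bot, the grip-bot, the weld-bot]
7. Guide goes to the east ledge with the cut-bot and the scan-bot.  [the west ledge: — | the east ledge: the cut-bot, the drill-bot, the grip-bot, the scan-bot, the weld-bot]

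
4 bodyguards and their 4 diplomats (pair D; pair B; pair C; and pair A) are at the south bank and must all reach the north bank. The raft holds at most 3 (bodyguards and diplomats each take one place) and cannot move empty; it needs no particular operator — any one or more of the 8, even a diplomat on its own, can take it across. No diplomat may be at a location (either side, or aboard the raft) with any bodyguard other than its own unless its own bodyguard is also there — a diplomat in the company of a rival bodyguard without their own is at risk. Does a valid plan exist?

1. bodyguard D and diplomat D cross → the north bank.
2. bodyguard D crosses ← the south bank.
3. bodyguard B, bodyguard D, and diplomat B cross → the north bank.
4. bodyguard D and diplomat D cross ← the south bank.
5. bodyguard A, bodyguard C, and bodyguard D cross → the north bank.
6. diplomat B crosses ← the south bank.
7. diplomat B and diplomat D cross → the north bank.
8. diplomat D crosses ← the south bank.
9. diplomat A, diplomat C, and diplomat D cross → the north bank.

Yes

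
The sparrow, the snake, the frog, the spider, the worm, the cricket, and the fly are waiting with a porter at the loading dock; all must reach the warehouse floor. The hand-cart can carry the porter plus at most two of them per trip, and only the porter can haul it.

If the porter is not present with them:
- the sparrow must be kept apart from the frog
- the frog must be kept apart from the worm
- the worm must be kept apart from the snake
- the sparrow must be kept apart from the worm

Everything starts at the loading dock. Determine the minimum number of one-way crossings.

Counting alone: the porter can take at most 2 across per trip to the warehouse floor, so moving all 7 needs at least 4 loaded trips out, with a return between consecutive ones — at least 7 crossings.
The safety rule pushes this higher. Following every safe sequence of crossings, the most of the 7 that can be at the warehouse floor as the hand-cart arrives there on crossings 7, 9 is 5, 6 respectively — never all 7.
So no plan with fewer than 11 crossings exists, and this one achieves 11:
1. Porter goes to the warehouse floor with the sparrow and the worm.  [the loading dock: the cricket, the fly, the frog, the snake, the spider | the warehouse floor: the sparrow, the worm]
2. Porter goes back to the loading dock with the sparrow.  [the loading dock: the cricket, the fly, the frog, the snake, the sparrow, the spider | the warehouse floor: the worm]
3. Porter goes to the warehouse floor with the snake and the sparrow.  [the loading dock: the cricket, the fly, the frog, the spider | the warehouse floor: the snake, the sparrow, the worm]
4. Porter goes back to the loading dock with the worm.  [the loading dock: the cricket, the fly, the frog, the spider, the worm | the warehouse floor: the snake, the sparrow]
5. Porter goes to the warehouse floor with the frog and the spider.  [the loading dock: the cricket, the fly, the worm | the warehouse floor: the frog, the snake, the sparrow, the spider]
6. Porter goes back to the loading dock with the sparrow.  [the loading dock: the cricket, the fly, the sparrow, the worm | the warehouse floor: the frog, the snake, the spider]
7. Porter goes to the warehouse floor with the cricket and the sparrow.  [the loading dock: the fly, the worm | the warehouse floor: the cricket, the frog, the snake, the sparrow, the spider]
8. Porter goes back to the loading dock with the sparrow.  [the loading dock: the fly, the sparrow, the worm | the warehouse floor: the cricket, the frog, the snake, the spider]
9. Porter goes to the warehouse floor with the fly and the sparrow.  [the loading dock: the worm | the warehouse floor: the cricket, the fly, the frog, the snake, the sparrow, the spider]
10. Porter goes back to the loading dock with the sparrow.  [the loading dock: the sparrow, the worm | the warehouse floor: the cricket, the fly, the frog, the snake, the spider]
11. Porter goes to the warehouse floor with the sparrow and the worm.  [the loading dock: — | the warehouse floor: the cricket, the fly, the frog, the snake, the sparrow, the spider, the worm]

11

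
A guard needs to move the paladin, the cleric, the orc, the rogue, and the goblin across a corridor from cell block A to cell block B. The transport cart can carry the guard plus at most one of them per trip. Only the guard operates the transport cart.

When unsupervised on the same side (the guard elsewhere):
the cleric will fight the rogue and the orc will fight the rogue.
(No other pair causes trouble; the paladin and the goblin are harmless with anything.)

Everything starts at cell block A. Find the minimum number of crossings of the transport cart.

11

Counting alone: the guard can take at most 1 across per trip to cell block B, so moving all 5 needs at least 5 loaded trips out, with a return between consecutive ones — at least 9 crossings.
The safety rule pushes this higher. Following every safe sequence of crossings, the most of the 5 that can be at cell block B as the transport cart arrives there on crossing 9 is 4 — never all 5.
So no plan with fewer than 11 crossings exists, and this one achieves 11:
1. Guard goes to cell block B with the rogue.  [cell block A: the cleric, the goblin, the orc, the paladin | cell block B: the rogue]
2. Guard goes back to cell block A alone.  [cell block A: the cleric, the goblin, the orc, the paladin | cell block B: the rogue]
3. Guard goes to cell block B with the paladin.  [cell block A: the cleric, the goblin, the orc | cell block B: the paladin, the rogue]
4. Guard goes back to cell block A alone.  [cell block A: the cleric, the goblin, the orc | cell block B: the paladin, the rogue]
5. Guard goes to cell block B with the cleric.  [cell block A: the goblin, the orc | cell block B: the cleric, the paladin, the rogue]
6. Guard goes back to cell block A with the rogue.  [cell block A: the goblin, the orc, the rogue | cell block B: the cleric, the paladin]
7. Guard goes to cell block B with the orc.  [cell block A: the goblin, the rogue | cell block B: the cleric, the orc, the paladin]
8. Guard goes back to cell block A alone.  [cell block A: the goblin, the rogue | cell block B: the cleric, the orc, the paladin]
9. Guard goes to cell block B with the goblin.  [cell block A: the rogue | cell block B: the cleric, the goblin, the orc, the paladin]
10. Guard goes back to cell block A alone.  [cell block A: the rogue | cell block B: the cleric, the goblin, the orc, the paladin]
11. Guard goes to cell block B with the rogue.  [cell block A: — | cell block B: the cleric, the goblin, the orc, the paladin, the rogue]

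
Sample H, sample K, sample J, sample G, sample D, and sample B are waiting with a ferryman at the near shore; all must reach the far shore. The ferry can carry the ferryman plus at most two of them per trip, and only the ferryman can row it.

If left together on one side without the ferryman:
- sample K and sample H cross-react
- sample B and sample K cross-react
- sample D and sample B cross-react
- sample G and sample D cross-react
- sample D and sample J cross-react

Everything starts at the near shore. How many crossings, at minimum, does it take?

7

Counting alone: the ferryman can take at most 2 across per trip to the far shore, so moving all 6 needs at least 3 loaded trips out, with a return between consecutive ones — at least 5 crossings.
The safety rule pushes this higher. Following every safe sequence of crossings, the most of the 6 that can be at the far shore as the ferry arrives there on crossing 5 is 5 — never all 6.
So no plan with fewer than 7 crossings exists, and this one achieves 7:
1. Ferryman goes to the far shore with sample D and sample K.  [the near shore: sample B, sample G, sample H, sample J | the far shore: sample D, sample K]
2. Ferryman goes back to the near shore alone.  [the near shore: sample B, sample G, sample H, sample J | the far shore: sample D, sample K]
3. Ferryman goes to the far shore with sample H and sample J.  [the near shore: sample B, sample G | the far shore: sample D, sample H, sample J, sample K]
4. Ferryman goes back to the near shore with sample D and sample K.  [the near shore: sample B, sample D, sample G, sample K | the far shore: sample H, sample J]
5. Ferryman goes to the far shore with sample B and sample G.  [the near shore: sample D, sample K | the far shore: sample B, sample G, sample H, sample J]
6. Ferryman goes back to the near shore alone.  [the near shore: sample D, sample K | the far shore: sample B, sample G, sample H, sample J]
7. Ferryman goes to the far shore with sample D and sample K.  [the near shore: — | the far shore: sample B, sample D, sample G, sample H, sample J, sample K]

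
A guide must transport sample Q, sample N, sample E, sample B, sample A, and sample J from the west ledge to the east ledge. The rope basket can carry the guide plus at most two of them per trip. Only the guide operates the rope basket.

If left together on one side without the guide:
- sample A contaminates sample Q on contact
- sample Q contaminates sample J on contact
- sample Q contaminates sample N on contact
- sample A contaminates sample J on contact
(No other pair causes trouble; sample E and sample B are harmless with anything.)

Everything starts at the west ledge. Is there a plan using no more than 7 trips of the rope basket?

No

Counting alone: the guide can take at most 2 across per trip to the east ledge, so moving all 6 needs at least 3 loaded trips out, with a return between consecutive ones — at least 5 crossings.
The safety rule pushes this higher. Following every safe sequence of crossings, the most of the 6 that can be at the east ledge as the rope basket arrives there on crossings 5, 7 is 4, 5 respectively — never all 6.
So the move cannot be finished within 7 crossings. (The shortest complete plan takes 9:)
1. Guide goes to the east ledge with sample A and sample Q.
2. Guide goes back to the west ledge with sample Q.
3. Guide goes to the east ledge with sample N and sample Q.
4. Guide goes back to the west ledge with sample Q.
5. Guide goes to the east ledge with sample E and sample Q.
6. Guide goes back to the west ledge with sample Q.
7. Guide goes to the east ledge with sample B and sample Q.
8. Guide goes back to the west ledge with sample Q.
9. Guide goes to the east ledge with sample J and sample Q.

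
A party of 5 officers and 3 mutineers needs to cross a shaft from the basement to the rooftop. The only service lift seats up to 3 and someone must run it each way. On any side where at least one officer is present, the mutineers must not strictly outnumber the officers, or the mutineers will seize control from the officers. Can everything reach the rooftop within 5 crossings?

Counting alone: each trip to the rooftop takes at most 3 across and each return brings at least 1 back, so after t trips out (and t−1 returns) at most 3t − (t−1) of the 8 are across; that first reaches 8 at t = 4, so at least 7 crossings are needed.
Since 5 < 7, 5 crossings cannot be enough. (The shortest complete plan in fact takes 7:)
1. 2 mutineers → the rooftop.  (the basement: 5O 1M; the rooftop: 0O 2M)
2. 1 mutineer ← the basement.  (the basement: 5O 2M; the rooftop: 0O 1M)
3. 2 officers and 1 mutineer → the rooftop.  (the basement: 3O 1M; the rooftop: 2O 2M)
4. 1 mutineer ← the basement.  (the basement: 3O 2M; the rooftop: 2O 1M)
5. 1 officer and 2 mutineers → the rooftop.  (the basement: 2O 0M; the rooftop: 3O 3M)
6. 1 mutineer ← the basement.  (the basement: 2O 1M; the rooftop: 3O 2M)
7. 2 officers and 1 mutineer → the rooftop.  (the basement: 0O 0M; the rooftop: 5O 3M)

No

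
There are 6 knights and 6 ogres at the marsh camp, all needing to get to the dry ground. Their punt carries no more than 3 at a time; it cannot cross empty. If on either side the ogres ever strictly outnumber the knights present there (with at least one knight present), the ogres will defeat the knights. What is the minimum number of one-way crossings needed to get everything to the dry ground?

impossible

Following every safe sequence of crossings from the start, the most of the 12 that can be at the dry ground as the punt arrives there on crossings 1, 3, 5 is 3, 5, 6 respectively; the best ever achieved is 6 of 12.
From crossing 7 on, no configuration arises that was not already reachable earlier: only 17 distinct safe configurations (who is on which side, and where the punt is) can ever be reached, none of them has everyone across, and every continuation just revisits them. They are: 0 knights + 0 ogres across (punt back at the start); 0 knights + 1 ogre across (punt there); 0 knights + 1 ogre across (punt back at the start); 0 knights + 2 ogres across (punt there); 0 knights + 2 ogres across (punt back at the start); 0 knights + 3 ogres across (punt there); 0 knights + 3 ogres across (punt back at the start); 0 knights + 4 ogres across (punt there); 0 knights + 4 ogres across (punt back at the start); 0 knights + 5 ogres across (punt there); 0 knights + 5 ogres across (punt back at the start); 0 knights + 6 ogres across (punt there); 1 knight + 1 ogre across (punt there); 1 knight + 1 ogre across (punt back at the start); 2 knights + 2 ogres across (punt there); 2 knights + 2 ogres across (punt back at the start); 3 knights + 3 ogres across (punt there). So no valid plan exists.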